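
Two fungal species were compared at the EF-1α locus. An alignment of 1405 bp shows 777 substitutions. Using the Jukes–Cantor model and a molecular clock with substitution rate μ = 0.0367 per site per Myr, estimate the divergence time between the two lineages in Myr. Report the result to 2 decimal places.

13.66

p = 777/1405 ≈ 0.553025.
d = −(3/4) ln(1 − 4p/3) = −0.75 ln(1 − 0.737367) = −0.75 ln(0.262633)
  = −0.75 × (-1.336998) = 1.002749 substitutions/site.
Under a molecular clock d = 2μt, so t = d/(2μ) = 1.002749 / (2 × 0.0367) = 13.66 Myr.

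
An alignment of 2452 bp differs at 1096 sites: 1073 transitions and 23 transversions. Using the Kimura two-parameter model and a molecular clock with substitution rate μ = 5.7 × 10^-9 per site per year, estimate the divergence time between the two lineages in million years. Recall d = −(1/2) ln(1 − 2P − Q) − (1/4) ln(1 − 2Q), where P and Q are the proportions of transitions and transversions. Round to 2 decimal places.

95.12

P = 1073/2452 ≈ 0.437602 and Q = 23/2452 ≈ 0.00938.
Under the Kimura two-parameter model, d = −½ ln(1 − 2P − Q) − ¼ ln(1 − 2Q).
1 − 2P − Q = 0.115416, giving −½ ln(0.115416) = 1.079606.
1 − 2Q = 0.98124, giving −¼ ln(0.98124) = 0.004735.
d = 1.079606 + 0.004735 = 1.084341.
Under a molecular clock d = 2μt, so t = d/(2μ) = 1.084341 / (2 × 5.7 × 10^-9) = 95.12 million years.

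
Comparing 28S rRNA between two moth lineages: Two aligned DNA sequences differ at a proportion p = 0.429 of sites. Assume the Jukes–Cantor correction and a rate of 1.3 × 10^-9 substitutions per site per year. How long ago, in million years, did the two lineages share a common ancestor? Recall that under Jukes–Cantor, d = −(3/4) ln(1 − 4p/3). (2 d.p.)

244.80

d = −(3/4) ln(1 − 4p/3) = −0.75 ln(1 − 0.572) = −0.75 ln(0.428)
  = −0.75 × (-0.848632) = 0.636474 substitutions/site.
Under a molecular clock d = 2μt, so t = d/(2μ) = 0.636474 / (2 × 1.3 × 10^-9) = 244.80 million years.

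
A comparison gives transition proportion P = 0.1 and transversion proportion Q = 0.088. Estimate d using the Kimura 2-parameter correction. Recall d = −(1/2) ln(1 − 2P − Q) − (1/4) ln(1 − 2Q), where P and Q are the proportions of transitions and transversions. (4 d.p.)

Under the Kimura two-parameter model, d = −½ ln(1 − 2P − Q) − ¼ ln(1 − 2Q).
1 − 2P − Q = 0.712, giving −½ ln(0.712) = 0.169839.
1 − 2Q = 0.824, giving −¼ ln(0.824) = 0.048396.
d = 0.169839 + 0.048396 = 0.218235.

0.2182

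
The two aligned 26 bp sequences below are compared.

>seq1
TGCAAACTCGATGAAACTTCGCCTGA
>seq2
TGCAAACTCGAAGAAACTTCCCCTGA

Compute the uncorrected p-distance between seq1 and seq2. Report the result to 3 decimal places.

0.077

The sequences differ at 2 of 26 positions (sites 12, 21).
p = 2/26 = 0.076923… ≈ 0.077 (to 3 d.p.).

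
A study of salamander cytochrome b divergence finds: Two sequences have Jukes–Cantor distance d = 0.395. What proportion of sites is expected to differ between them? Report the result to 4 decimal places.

0.3071

p = (3/4)(1 − e^(−4d/3)) = 0.75 × (1 − e^(-0.526667)) = 0.75 × (1 − 0.590570) = 0.307073.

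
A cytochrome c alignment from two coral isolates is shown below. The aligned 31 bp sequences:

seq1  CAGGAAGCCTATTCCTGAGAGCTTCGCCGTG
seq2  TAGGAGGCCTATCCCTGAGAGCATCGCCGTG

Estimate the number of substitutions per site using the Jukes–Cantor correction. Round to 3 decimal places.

The sequences differ at 4 of 31 sites (1, 6, 13, 23), so p = 4/31 ≈ 0.129032.
d = −(3/4) ln(1 − 4p/3) = −0.75 ln(1 − 0.172043) = −0.75 ln(0.827957)
  = −0.75 × (-0.188794) = 0.141596 substitutions/site.

0.142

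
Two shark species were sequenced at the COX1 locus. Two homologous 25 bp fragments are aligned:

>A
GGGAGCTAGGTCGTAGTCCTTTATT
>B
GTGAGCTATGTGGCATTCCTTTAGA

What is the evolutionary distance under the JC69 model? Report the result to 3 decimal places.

The sequences differ at 7 of 25 sites (2, 9, 12, 14, 16, 24, 25), so p = 7/25 = 0.28.
d = −(3/4) ln(1 − 4p/3) = −0.75 ln(1 − 0.373333) = −0.75 ln(0.626667)
  = −0.75 × (-0.467340) = 0.350505 substitutions/site.

0.351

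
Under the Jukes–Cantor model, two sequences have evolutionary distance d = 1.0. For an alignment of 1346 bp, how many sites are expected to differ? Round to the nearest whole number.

Invert JC69: p = (3/4)(1 − e^(−4d/3)) = 0.75 × (1 − e^(-1.333333)) = 0.75 × (1 − 0.263597) = 0.552302.
Expected differing sites = pL ≈ 0.552302 × 1346 = 743.398492 ≈ 743.

743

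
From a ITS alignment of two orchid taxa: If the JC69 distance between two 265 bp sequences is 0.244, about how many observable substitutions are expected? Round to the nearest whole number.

Invert JC69: p = (3/4)(1 − e^(−4d/3)) = 0.75 × (1 − e^(-0.325333)) = 0.75 × (1 − 0.722287) = 0.208285.
Expected differing sites = pL ≈ 0.208285 × 265 = 55.195525 ≈ 55.

55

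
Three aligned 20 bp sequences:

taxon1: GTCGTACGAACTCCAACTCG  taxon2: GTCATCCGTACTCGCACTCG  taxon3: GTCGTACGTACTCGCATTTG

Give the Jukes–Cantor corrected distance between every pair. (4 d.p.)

d(taxon1,taxon2) = 0.3041, d(taxon1,taxon3) = 0.3041, d(taxon2,taxon3) = 0.2326

taxon1–taxon2: 5/20 sites differ → p = 0.25, d = −0.75 ln(1 − 0.333333) = 0.304098 ≈ 0.3041.
taxon1–taxon3: 5/20 sites differ → p = 0.25, d = −0.75 ln(1 − 0.333333) = 0.304098 ≈ 0.3041.
taxon2–taxon3: 4/20 sites differ → p = 0.2, d = −0.75 ln(1 − 0.266667) = 0.232617 ≈ 0.2326.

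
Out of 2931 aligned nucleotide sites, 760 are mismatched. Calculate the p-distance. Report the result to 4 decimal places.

p = 760/2931 = 0.259297… ≈ 0.2593 (to 4 d.p.).

0.2593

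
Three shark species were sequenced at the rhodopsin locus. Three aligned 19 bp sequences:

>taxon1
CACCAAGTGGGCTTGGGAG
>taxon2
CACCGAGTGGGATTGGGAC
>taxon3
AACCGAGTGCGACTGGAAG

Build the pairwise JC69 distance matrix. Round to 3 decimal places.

taxon1–taxon2: 3/19 sites differ → p ≈ 0.157895, d = −0.75 ln(1 − 0.210527) = 0.177292 ≈ 0.177.
taxon1–taxon3: 6/19 sites differ → p ≈ 0.315789, d = −0.75 ln(1 − 0.421052) = 0.409907 ≈ 0.410.
taxon2–taxon3: 5/19 sites differ → p ≈ 0.263158, d = −0.75 ln(1 − 0.350877) = 0.324100 ≈ 0.324.

d(taxon1,taxon2) = 0.177, d(taxon1,taxon3) = 0.410, d(taxon2,taxon3) = 0.324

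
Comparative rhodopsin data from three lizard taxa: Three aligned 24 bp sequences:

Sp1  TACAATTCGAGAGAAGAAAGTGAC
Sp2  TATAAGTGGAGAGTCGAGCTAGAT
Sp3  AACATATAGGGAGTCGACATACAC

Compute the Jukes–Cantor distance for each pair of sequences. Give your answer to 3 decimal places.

Sp1–Sp2: 10/24 sites differ → p ≈ 0.416667, d = −0.75 ln(1 − 0.555556) = 0.608198 ≈ 0.608.
Sp1–Sp3: 11/24 sites differ → p ≈ 0.458333, d = −0.75 ln(1 − 0.611111) = 0.708346 ≈ 0.708.
Sp2–Sp3: 10/24 sites differ → p ≈ 0.416667, d = −0.75 ln(1 − 0.555556) = 0.608198 ≈ 0.608.

d(Sp1,Sp2) = 0.608, d(Sp1,Sp3) = 0.708, d(Sp2,Sp3) = 0.608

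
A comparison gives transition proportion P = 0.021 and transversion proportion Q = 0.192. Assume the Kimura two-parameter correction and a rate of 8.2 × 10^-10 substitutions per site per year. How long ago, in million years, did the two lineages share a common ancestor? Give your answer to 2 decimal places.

Under the Kimura two-parameter model, d = −½ ln(1 − 2P − Q) − ¼ ln(1 − 2Q).
1 − 2P − Q = 0.766, giving −½ ln(0.766) = 0.133287.
1 − 2Q = 0.616, giving −¼ ln(0.616) = 0.121127.
d = 0.133287 + 0.121127 = 0.254414.
Under a molecular clock d = 2μt, so t = d/(2μ) = 0.254414 / (2 × 8.2 × 10^-10) = 155.13 million years.

155.13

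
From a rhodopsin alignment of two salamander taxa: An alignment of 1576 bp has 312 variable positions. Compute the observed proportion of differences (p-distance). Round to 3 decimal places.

p = 312/1576 = 0.197969… ≈ 0.198 (to 3 d.p.).

0.198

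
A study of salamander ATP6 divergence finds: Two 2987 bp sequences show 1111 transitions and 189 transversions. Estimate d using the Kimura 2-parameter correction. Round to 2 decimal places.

0.86

P = 1111/2987 ≈ 0.371945 and Q = 189/2987 ≈ 0.063274.
Under the Kimura two-parameter model, d = −½ ln(1 − 2P − Q) − ¼ ln(1 − 2Q).
1 − 2P − Q = 0.192836, giving −½ ln(0.192836) = 0.822958.
1 − 2Q = 0.873452, giving −¼ ln(0.873452) = 0.033826.
d = 0.822958 + 0.033826 = 0.856784.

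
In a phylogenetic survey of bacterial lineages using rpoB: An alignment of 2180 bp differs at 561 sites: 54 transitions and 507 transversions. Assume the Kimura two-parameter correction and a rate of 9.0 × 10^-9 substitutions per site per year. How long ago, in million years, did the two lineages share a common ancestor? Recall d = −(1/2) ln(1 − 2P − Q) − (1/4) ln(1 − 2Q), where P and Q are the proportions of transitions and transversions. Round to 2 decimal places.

17.90

P = 54/2180 ≈ 0.024771 and Q = 507/2180 ≈ 0.232569.
Under the Kimura two-parameter model, d = −½ ln(1 − 2P − Q) − ¼ ln(1 − 2Q).
1 − 2P − Q = 0.717889, giving −½ ln(0.717889) = 0.165720.
1 − 2Q = 0.534862, giving −¼ ln(0.534862) = 0.156437.
d = 0.165720 + 0.156437 = 0.322157.
Under a molecular clock d = 2μt, so t = d/(2μ) = 0.322157 / (2 × 9.0 × 10^-9) = 17.90 million years.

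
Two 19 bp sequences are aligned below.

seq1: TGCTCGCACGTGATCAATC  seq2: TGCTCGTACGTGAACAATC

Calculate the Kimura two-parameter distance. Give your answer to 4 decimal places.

0.1137

Of 19 sites, 1 differences are transitions and 1 are transversions, so P = 1/19 ≈ 0.052632 and Q = 1/19 ≈ 0.052632.
Under the Kimura two-parameter model, d = −½ ln(1 − 2P − Q) − ¼ ln(1 − 2Q).
1 − 2P − Q = 0.842104, giving −½ ln(0.842104) = 0.085926.
1 − 2Q = 0.894736, giving −¼ ln(0.894736) = 0.027807.
d = 0.085926 + 0.027807 = 0.113733.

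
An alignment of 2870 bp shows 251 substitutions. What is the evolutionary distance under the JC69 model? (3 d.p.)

0.093

p = 251/2870 ≈ 0.087456.
d = −(3/4) ln(1 − 4p/3) = −0.75 ln(1 − 0.116608) = −0.75 ln(0.883392)
  = −0.75 × (-0.123986) = 0.092990 substitutions/site.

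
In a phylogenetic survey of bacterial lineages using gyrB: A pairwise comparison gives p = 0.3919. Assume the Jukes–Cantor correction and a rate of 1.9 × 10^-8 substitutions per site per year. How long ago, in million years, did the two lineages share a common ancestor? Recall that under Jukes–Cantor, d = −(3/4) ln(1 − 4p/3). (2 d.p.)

d = −(3/4) ln(1 − 4p/3) = −0.75 ln(1 − 0.522533) = −0.75 ln(0.477467)
  = −0.75 × (-0.739260) = 0.554445 substitutions/site.
Under a molecular clock d = 2μt, so t = d/(2μ) = 0.554445 / (2 × 1.9 × 10^-8) = 14.59 million years.

14.59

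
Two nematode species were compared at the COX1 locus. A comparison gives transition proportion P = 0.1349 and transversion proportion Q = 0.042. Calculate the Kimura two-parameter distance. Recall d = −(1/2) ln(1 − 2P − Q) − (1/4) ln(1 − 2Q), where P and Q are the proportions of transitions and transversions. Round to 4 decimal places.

0.2088

Under the Kimura two-parameter model, d = −½ ln(1 − 2P − Q) − ¼ ln(1 − 2Q).
1 − 2P − Q = 0.6882, giving −½ ln(0.6882) = 0.186838.
1 − 2Q = 0.916, giving −¼ ln(0.916) = 0.021935.
d = 0.186838 + 0.021935 = 0.208773.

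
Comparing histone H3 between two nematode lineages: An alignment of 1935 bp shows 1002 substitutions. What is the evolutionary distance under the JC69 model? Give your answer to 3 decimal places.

0.879

p = 1002/1935 ≈ 0.517829.
d = −(3/4) ln(1 − 4p/3) = −0.75 ln(1 − 0.690439) = −0.75 ln(0.309561)
  = −0.75 × (-1.172600) = 0.879450 substitutions/site.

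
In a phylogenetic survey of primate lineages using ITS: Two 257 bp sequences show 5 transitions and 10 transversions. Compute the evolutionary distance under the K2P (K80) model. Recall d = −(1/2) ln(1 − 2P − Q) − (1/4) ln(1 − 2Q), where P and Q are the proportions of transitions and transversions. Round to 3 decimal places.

P = 5/257 ≈ 0.019455 and Q = 10/257 ≈ 0.038911.
Under the Kimura two-parameter model, d = −½ ln(1 − 2P − Q) − ¼ ln(1 − 2Q).
1 − 2P − Q = 0.922179, giving −½ ln(0.922179) = 0.040508.
1 − 2Q = 0.922178, giving −¼ ln(0.922178) = 0.020254.
d = 0.040508 + 0.020254 = 0.060762.

0.061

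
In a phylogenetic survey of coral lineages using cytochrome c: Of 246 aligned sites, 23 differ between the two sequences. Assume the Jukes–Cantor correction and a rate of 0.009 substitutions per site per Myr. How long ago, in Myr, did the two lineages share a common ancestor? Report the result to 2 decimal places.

p = 23/246 ≈ 0.093496.
d = −(3/4) ln(1 − 4p/3) = −0.75 ln(1 − 0.124661) = −0.75 ln(0.875339)
  = −0.75 × (-0.133144) = 0.099858 substitutions/site.
Under a molecular clock d = 2μt, so t = d/(2μ) = 0.099858 / (2 × 0.009) = 5.55 Myr.

5.55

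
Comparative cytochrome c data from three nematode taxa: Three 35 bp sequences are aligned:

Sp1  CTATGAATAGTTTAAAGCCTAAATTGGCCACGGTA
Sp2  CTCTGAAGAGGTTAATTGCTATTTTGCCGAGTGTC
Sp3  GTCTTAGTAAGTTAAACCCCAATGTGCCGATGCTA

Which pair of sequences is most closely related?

Sp1 and Sp2

Sp1–Sp2: 13/35 differ, p = 0.371, d = 0.513.
Sp1–Sp3: 14/35 differ, p = 0.400, d = 0.572.
Sp2–Sp3: 15/35 differ, p = 0.429, d = 0.635.
The smallest distance is between Sp1 and Sp2.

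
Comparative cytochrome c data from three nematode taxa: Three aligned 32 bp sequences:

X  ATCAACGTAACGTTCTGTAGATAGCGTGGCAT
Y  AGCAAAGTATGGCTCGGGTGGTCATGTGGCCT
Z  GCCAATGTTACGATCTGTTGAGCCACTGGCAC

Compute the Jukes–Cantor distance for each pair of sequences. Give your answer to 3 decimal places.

d(X,Y) = 0.585, d(X,Z) = 0.520, d(Y,Z) = 0.824

X–Y: 13/32 sites differ → p = 0.40625, d = −0.75 ln(1 − 0.541667) = 0.585119 ≈ 0.585.
X–Z: 12/32 sites differ → p = 0.375, d = −0.75 ln(1 − 0.5) = 0.519860 ≈ 0.520.
Y–Z: 16/32 sites differ → p = 0.5, d = −0.75 ln(1 − 0.666667) = 0.823960 ≈ 0.824.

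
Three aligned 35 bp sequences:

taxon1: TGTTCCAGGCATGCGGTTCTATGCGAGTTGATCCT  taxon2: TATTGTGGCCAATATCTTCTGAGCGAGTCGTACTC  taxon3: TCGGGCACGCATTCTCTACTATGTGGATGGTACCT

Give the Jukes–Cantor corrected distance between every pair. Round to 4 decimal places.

taxon1–taxon2: 17/35 sites differ → p ≈ 0.485714, d = −0.75 ln(1 − 0.647619) = 0.782282 ≈ 0.7823.
taxon1–taxon3: 15/35 sites differ → p ≈ 0.428571, d = −0.75 ln(1 − 0.571428) = 0.635472 ≈ 0.6355.
taxon2–taxon3: 18/35 sites differ → p ≈ 0.514286, d = −0.75 ln(1 − 0.685715) = 0.868091 ≈ 0.8681.

d(taxon1,taxon2) = 0.7823, d(taxon1,taxon3) = 0.6355, d(taxon2,taxon3) = 0.8681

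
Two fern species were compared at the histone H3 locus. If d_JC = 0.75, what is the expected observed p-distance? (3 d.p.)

0.474

p = (3/4)(1 − e^(−4d/3)) = 0.75 × (1 − e^(-1)) = 0.75 × (1 − 0.367879) = 0.474091.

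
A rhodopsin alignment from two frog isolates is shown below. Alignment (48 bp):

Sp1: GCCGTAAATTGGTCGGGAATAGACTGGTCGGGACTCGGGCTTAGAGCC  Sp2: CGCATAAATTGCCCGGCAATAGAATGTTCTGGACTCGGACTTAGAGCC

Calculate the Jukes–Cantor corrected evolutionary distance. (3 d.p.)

The sequences differ at 10 of 48 sites (1, 2, 4, 12, 13, 17, 24, 27, 30, 39), so p = 10/48 ≈ 0.208333.
d = −(3/4) ln(1 − 4p/3) = −0.75 ln(1 − 0.277777) = −0.75 ln(0.722223)
  = −0.75 × (-0.325421) = 0.244066 substitutions/site.

0.244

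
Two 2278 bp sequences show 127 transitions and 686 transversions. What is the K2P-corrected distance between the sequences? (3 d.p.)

0.497

P = 127/2278 ≈ 0.055751 and Q = 686/2278 ≈ 0.301141.
Under the Kimura two-parameter model, d = −½ ln(1 − 2P − Q) − ¼ ln(1 − 2Q).
1 − 2P − Q = 0.587357, giving −½ ln(0.587357) = 0.266061.
1 − 2Q = 0.397718, giving −¼ ln(0.397718) = 0.230503.
d = 0.266061 + 0.230503 = 0.496564.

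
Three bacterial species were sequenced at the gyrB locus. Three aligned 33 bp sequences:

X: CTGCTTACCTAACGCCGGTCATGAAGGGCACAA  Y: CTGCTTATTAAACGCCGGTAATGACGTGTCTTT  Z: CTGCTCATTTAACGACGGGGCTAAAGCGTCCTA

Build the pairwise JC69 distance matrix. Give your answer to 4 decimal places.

X–Y: 11/33 sites differ → p ≈ 0.333333, d = −0.75 ln(1 − 0.444444) = 0.440839 ≈ 0.4408.
X–Z: 12/33 sites differ → p ≈ 0.363636, d = −0.75 ln(1 − 0.484848) = 0.497470 ≈ 0.4975.
Y–Z: 11/33 sites differ → p ≈ 0.333333, d = −0.75 ln(1 − 0.444444) = 0.440839 ≈ 0.4408.

d(X,Y) = 0.4408, d(X,Z) = 0.4975, d(Y,Z) = 0.4408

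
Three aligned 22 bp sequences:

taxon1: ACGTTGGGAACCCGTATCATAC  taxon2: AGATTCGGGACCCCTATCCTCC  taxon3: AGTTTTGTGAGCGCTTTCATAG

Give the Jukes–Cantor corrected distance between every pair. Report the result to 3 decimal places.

d(taxon1,taxon2) = 0.414, d(taxon1,taxon3) = 0.699, d(taxon2,taxon3) = 0.591

taxon1–taxon2: 7/22 sites differ → p ≈ 0.318182, d = −0.75 ln(1 − 0.424243) = 0.414052 ≈ 0.414.
taxon1–taxon3: 10/22 sites differ → p ≈ 0.454545, d = −0.75 ln(1 − 0.60606) = 0.698667 ≈ 0.699.
taxon2–taxon3: 9/22 sites differ → p ≈ 0.409091, d = −0.75 ln(1 − 0.545455) = 0.591344 ≈ 0.591.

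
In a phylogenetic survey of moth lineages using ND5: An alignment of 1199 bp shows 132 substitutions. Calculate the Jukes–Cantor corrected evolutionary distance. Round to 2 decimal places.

p = 132/1199 ≈ 0.110092.
d = −(3/4) ln(1 − 4p/3) = −0.75 ln(1 − 0.146789) = −0.75 ln(0.853211)
  = −0.75 × (-0.158748) = 0.119061 substitutions/site.

0.12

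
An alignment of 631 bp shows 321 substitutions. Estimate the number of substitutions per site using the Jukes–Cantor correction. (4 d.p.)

p = 321/631 ≈ 0.508716.
d = −(3/4) ln(1 − 4p/3) = −0.75 ln(1 − 0.678288) = −0.75 ln(0.321712)
  = −0.75 × (-1.134099) = 0.850574 substitutions/site.

0.8506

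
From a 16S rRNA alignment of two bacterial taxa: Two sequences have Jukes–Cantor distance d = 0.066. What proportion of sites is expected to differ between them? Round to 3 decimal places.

0.063

p = (3/4)(1 − e^(−4d/3)) = 0.75 × (1 − e^(-0.088)) = 0.75 × (1 − 0.915761) = 0.063179.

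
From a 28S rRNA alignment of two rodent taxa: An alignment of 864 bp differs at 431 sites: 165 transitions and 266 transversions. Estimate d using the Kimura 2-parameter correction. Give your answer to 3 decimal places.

0.824

P = 165/864 ≈ 0.190972 and Q = 266/864 ≈ 0.30787.
Under the Kimura two-parameter model, d = −½ ln(1 − 2P − Q) − ¼ ln(1 − 2Q).
1 − 2P − Q = 0.310186, giving −½ ln(0.310186) = 0.585292.
1 − 2Q = 0.38426, giving −¼ ln(0.38426) = 0.239109.
d = 0.585292 + 0.239109 = 0.824401.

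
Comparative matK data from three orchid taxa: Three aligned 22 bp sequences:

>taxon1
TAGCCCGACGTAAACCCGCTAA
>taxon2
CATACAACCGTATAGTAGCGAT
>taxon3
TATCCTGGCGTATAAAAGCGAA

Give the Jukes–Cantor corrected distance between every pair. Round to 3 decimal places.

d(taxon1,taxon2) = 0.974, d(taxon1,taxon3) = 0.497, d(taxon2,taxon3) = 0.497

taxon1–taxon2: 12/22 sites differ → p ≈ 0.545455, d = −0.75 ln(1 − 0.727273) = 0.974463 ≈ 0.974.
taxon1–taxon3: 8/22 sites differ → p ≈ 0.363636, d = −0.75 ln(1 − 0.484848) = 0.497470 ≈ 0.497.
taxon2–taxon3: 8/22 sites differ → p ≈ 0.363636, d = −0.75 ln(1 − 0.484848) = 0.497470 ≈ 0.497.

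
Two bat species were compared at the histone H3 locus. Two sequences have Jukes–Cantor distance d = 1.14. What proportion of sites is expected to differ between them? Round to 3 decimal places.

0.586

p = (3/4)(1 − e^(−4d/3)) = 0.75 × (1 − e^(-1.52)) = 0.75 × (1 − 0.218712) = 0.585966.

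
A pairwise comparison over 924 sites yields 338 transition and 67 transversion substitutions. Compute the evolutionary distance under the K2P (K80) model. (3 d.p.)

P = 338/924 ≈ 0.365801 and Q = 67/924 ≈ 0.072511.
Under the Kimura two-parameter model, d = −½ ln(1 − 2P − Q) − ¼ ln(1 − 2Q).
1 − 2P − Q = 0.195887, giving −½ ln(0.195887) = 0.815109.
1 − 2Q = 0.854978, giving −¼ ln(0.854978) = 0.039170.
d = 0.815109 + 0.039170 = 0.854279.

0.854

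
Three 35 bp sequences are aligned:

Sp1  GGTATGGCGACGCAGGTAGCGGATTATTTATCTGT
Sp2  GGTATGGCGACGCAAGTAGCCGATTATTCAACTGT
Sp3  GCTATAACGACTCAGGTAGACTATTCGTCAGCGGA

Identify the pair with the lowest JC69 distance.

Sp1–Sp2: 4/35 differ, p = 0.114, d = 0.124.
Sp1–Sp3: 13/35 differ, p = 0.371, d = 0.513.
Sp2–Sp3: 12/35 differ, p = 0.343, d = 0.458.
The smallest distance is between Sp1 and Sp2.

Sp1 and Sp2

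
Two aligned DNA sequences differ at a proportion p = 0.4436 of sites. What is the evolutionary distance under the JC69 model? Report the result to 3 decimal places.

0.671

d = −(3/4) ln(1 − 4p/3) = −0.75 ln(1 − 0.591467) = −0.75 ln(0.408533)
  = −0.75 × (-0.895183) = 0.671387 substitutions/site.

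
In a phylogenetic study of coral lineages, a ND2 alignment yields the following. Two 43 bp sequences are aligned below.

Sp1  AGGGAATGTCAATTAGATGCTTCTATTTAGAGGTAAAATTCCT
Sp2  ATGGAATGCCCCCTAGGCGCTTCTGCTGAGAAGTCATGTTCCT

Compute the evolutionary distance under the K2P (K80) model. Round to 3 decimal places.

0.440

Of 43 sites, 8 differences are transitions and 6 are transversions, so P = 8/43 ≈ 0.186047 and Q = 6/43 ≈ 0.139535.
Under the Kimura two-parameter model, d = −½ ln(1 − 2P − Q) − ¼ ln(1 − 2Q).
1 − 2P − Q = 0.488371, giving −½ ln(0.488371) = 0.358340.
1 − 2Q = 0.72093, giving −¼ ln(0.72093) = 0.081803.
d = 0.358340 + 0.081803 = 0.440143.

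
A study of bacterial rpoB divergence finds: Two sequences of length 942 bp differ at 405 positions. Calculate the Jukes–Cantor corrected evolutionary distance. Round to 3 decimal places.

p = 405/942 ≈ 0.429936.
d = −(3/4) ln(1 − 4p/3) = −0.75 ln(1 − 0.573248) = −0.75 ln(0.426752)
  = −0.75 × (-0.851552) = 0.638664 substitutions/site.

0.639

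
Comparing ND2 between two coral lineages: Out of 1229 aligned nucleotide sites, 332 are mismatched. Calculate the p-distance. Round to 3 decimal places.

p = 332/1229 = 0.270138… ≈ 0.270 (to 3 d.p.).

0.270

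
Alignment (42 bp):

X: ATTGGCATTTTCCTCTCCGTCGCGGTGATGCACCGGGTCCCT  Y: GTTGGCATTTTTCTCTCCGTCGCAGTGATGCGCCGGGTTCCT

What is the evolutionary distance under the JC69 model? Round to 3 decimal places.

0.130

The sequences differ at 5 of 42 sites (1, 12, 24, 32, 39), so p = 5/42 ≈ 0.119048.
d = −(3/4) ln(1 − 4p/3) = −0.75 ln(1 − 0.158731) = −0.75 ln(0.841269)
  = −0.75 × (-0.172844) = 0.129633 substitutions/site.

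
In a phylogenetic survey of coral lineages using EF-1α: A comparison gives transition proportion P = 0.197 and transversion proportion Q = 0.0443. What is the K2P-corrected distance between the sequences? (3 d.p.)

0.312

Under the Kimura two-parameter model, d = −½ ln(1 − 2P − Q) − ¼ ln(1 − 2Q).
1 − 2P − Q = 0.5617, giving −½ ln(0.5617) = 0.288394.
1 − 2Q = 0.9114, giving −¼ ln(0.9114) = 0.023193.
d = 0.288394 + 0.023193 = 0.311587.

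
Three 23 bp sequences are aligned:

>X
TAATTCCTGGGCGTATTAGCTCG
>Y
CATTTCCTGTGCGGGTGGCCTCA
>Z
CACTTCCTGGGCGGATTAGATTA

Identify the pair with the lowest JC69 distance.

X–Y: 9/23 differ, p = 0.391, d = 0.553.
X–Z: 6/23 differ, p = 0.261, d = 0.321.
Y–Z: 8/23 differ, p = 0.348, d = 0.467.
The smallest distance is between X and Z.

X and Z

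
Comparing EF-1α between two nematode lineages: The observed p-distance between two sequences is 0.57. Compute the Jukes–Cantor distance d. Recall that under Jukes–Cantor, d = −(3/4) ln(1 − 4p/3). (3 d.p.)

1.070

d = −(3/4) ln(1 − 4p/3) = −0.75 ln(1 − 0.76) = −0.75 ln(0.24)
  = −0.75 × (-1.427116) = 1.070337 substitutions/site.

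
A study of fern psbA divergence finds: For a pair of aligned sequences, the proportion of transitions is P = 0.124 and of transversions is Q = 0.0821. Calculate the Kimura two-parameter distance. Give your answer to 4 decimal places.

0.2452

Under the Kimura two-parameter model, d = −½ ln(1 − 2P − Q) − ¼ ln(1 − 2Q).
1 − 2P − Q = 0.6699, giving −½ ln(0.6699) = 0.200313.
1 − 2Q = 0.8358, giving −¼ ln(0.8358) = 0.044841.
d = 0.200313 + 0.044841 = 0.245154.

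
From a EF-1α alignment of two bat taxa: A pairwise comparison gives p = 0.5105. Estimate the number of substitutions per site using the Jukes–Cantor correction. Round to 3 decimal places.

d = −(3/4) ln(1 − 4p/3) = −0.75 ln(1 − 0.680667) = −0.75 ln(0.319333)
  = −0.75 × (-1.141521) = 0.856141 substitutions/site.

0.856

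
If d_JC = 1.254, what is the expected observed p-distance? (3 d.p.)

p = (3/4)(1 − e^(−4d/3)) = 0.75 × (1 − e^(-1.672)) = 0.75 × (1 − 0.187871) = 0.609097.

0.609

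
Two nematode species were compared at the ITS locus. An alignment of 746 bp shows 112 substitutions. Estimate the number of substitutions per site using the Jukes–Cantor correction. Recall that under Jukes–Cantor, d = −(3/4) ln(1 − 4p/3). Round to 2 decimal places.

0.17

p = 112/746 ≈ 0.150134.
d = −(3/4) ln(1 − 4p/3) = −0.75 ln(1 − 0.200179) = −0.75 ln(0.799821)
  = −0.75 × (-0.223367) = 0.167525 substitutions/site.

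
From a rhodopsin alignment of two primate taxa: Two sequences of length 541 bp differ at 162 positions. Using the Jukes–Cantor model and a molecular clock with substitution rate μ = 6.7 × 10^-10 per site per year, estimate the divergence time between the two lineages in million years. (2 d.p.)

p = 162/541 ≈ 0.299445.
d = −(3/4) ln(1 − 4p/3) = −0.75 ln(1 − 0.39926) = −0.75 ln(0.60074)
  = −0.75 × (-0.509593) = 0.382195 substitutions/site.
Under a molecular clock d = 2μt, so t = d/(2μ) = 0.382195 / (2 × 6.7 × 10^-10) = 285.22 million years.

285.22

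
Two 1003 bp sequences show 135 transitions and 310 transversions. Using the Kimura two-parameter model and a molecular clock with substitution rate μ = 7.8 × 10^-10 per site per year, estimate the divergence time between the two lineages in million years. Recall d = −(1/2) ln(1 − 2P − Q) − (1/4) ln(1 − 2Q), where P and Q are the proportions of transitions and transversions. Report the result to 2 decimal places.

431.01

P = 135/1003 ≈ 0.134596 and Q = 310/1003 ≈ 0.309073.
Under the Kimura two-parameter model, d = −½ ln(1 − 2P − Q) − ¼ ln(1 − 2Q).
1 − 2P − Q = 0.421735, giving −½ ln(0.421735) = 0.431689.
1 − 2Q = 0.381854, giving −¼ ln(0.381854) = 0.240679.
d = 0.431689 + 0.240679 = 0.672368.
Under a molecular clock d = 2μt, so t = d/(2μ) = 0.672368 / (2 × 7.8 × 10^-10) = 431.01 million years.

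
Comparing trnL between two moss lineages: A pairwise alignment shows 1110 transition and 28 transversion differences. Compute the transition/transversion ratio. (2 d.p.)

39.64

R = 1110/28 = 39.642857… ≈ 39.64 (to 2 d.p.).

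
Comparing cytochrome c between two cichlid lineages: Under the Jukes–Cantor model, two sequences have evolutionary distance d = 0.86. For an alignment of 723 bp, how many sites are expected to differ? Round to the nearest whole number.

370

Invert JC69: p = (3/4)(1 − e^(−4d/3)) = 0.75 × (1 − e^(-1.146667)) = 0.75 × (1 − 0.317694) = 0.511730.
Expected differing sites = pL ≈ 0.511730 × 723 = 369.98079 ≈ 370.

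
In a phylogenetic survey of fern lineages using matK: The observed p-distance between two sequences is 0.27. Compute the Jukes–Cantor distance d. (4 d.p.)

d = −(3/4) ln(1 − 4p/3) = −0.75 ln(1 − 0.36) = −0.75 ln(0.64)
  = −0.75 × (-0.446287) = 0.334715 substitutions/site.

0.3347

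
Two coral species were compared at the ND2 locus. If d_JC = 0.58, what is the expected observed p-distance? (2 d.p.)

p = (3/4)(1 − e^(−4d/3)) = 0.75 × (1 − e^(-0.773333)) = 0.75 × (1 − 0.461472) = 0.403896.

0.40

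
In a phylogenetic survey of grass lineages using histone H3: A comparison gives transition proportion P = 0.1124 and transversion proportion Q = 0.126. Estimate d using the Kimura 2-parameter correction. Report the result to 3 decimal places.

0.289

Under the Kimura two-parameter model, d = −½ ln(1 − 2P − Q) − ¼ ln(1 − 2Q).
1 − 2P − Q = 0.6492, giving −½ ln(0.6492) = 0.216007.
1 − 2Q = 0.748, giving −¼ ln(0.748) = 0.072588.
d = 0.216007 + 0.072588 = 0.288595.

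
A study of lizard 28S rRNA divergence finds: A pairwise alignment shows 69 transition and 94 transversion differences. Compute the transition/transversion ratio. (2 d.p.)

R = 69/94 = 0.734042… ≈ 0.73 (to 2 d.p.).

0.73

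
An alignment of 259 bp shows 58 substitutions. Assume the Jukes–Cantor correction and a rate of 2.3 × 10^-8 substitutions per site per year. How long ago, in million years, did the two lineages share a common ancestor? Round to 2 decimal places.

5.78

p = 58/259 ≈ 0.223938.
d = −(3/4) ln(1 − 4p/3) = −0.75 ln(1 − 0.298584) = −0.75 ln(0.701416)
  = −0.75 × (-0.354654) = 0.265991 substitutions/site.
Under a molecular clock d = 2μt, so t = d/(2μ) = 0.265991 / (2 × 2.3 × 10^-8) = 5.78 million years.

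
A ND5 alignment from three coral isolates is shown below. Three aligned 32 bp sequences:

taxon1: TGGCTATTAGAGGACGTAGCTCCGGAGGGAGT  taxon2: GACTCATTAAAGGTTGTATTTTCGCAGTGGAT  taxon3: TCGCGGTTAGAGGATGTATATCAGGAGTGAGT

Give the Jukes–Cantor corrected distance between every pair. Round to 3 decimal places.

d(taxon1,taxon2) = 0.736, d(taxon1,taxon3) = 0.304, d(taxon2,taxon3) = 0.657

taxon1–taxon2: 15/32 sites differ → p = 0.46875, d = −0.75 ln(1 − 0.625) = 0.735622 ≈ 0.736.
taxon1–taxon3: 8/32 sites differ → p = 0.25, d = −0.75 ln(1 − 0.333333) = 0.304098 ≈ 0.304.
taxon2–taxon3: 14/32 sites differ → p = 0.4375, d = −0.75 ln(1 − 0.583333) = 0.656601 ≈ 0.657.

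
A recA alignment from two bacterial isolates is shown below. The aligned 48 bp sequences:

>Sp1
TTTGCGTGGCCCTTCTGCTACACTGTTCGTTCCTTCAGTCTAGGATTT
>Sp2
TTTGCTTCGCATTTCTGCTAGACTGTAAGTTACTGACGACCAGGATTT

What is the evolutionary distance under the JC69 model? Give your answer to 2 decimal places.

The sequences differ at 13 of 48 sites, so p = 13/48 ≈ 0.270833.
d = −(3/4) ln(1 − 4p/3) = −0.75 ln(1 − 0.361111) = −0.75 ln(0.638889)
  = −0.75 × (-0.448025) = 0.336019 substitutions/site.

0.34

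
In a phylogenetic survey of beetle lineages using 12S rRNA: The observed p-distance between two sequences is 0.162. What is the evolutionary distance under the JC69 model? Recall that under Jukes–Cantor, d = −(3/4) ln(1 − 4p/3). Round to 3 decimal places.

d = −(3/4) ln(1 − 4p/3) = −0.75 ln(1 − 0.216) = −0.75 ln(0.784)
  = −0.75 × (-0.243346) = 0.182510 substitutions/site.

0.183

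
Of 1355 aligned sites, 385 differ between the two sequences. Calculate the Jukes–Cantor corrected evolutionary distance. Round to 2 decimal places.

0.36

p = 385/1355 ≈ 0.284133.
d = −(3/4) ln(1 − 4p/3) = −0.75 ln(1 − 0.378844) = −0.75 ln(0.621156)
  = −0.75 × (-0.476173) = 0.357130 substitutions/site.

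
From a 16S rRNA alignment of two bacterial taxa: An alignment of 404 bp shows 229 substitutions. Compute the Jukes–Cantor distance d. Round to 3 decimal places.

1.057

p = 229/404 ≈ 0.566832.
d = −(3/4) ln(1 − 4p/3) = −0.75 ln(1 − 0.755776) = −0.75 ln(0.244224)
  = −0.75 × (-1.409669) = 1.057252 substitutions/site.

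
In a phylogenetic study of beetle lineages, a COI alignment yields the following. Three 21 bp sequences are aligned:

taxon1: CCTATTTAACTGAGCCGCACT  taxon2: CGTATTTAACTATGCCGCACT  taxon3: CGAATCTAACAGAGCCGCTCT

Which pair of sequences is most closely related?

taxon1 and taxon2

taxon1–taxon2: 3/21 differ, p = 0.143, d = 0.158.
taxon1–taxon3: 5/21 differ, p = 0.238, d = 0.286.
taxon2–taxon3: 6/21 differ, p = 0.286, d = 0.360.
The smallest distance is between taxon1 and taxon2.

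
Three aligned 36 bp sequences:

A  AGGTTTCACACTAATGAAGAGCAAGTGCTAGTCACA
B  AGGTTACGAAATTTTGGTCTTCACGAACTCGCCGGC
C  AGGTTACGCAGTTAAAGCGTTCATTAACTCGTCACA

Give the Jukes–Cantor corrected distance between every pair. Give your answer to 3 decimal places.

d(A,B) = 0.912, d(A,C) = 0.608, d(B,C) = 0.493

A–B: 19/36 sites differ → p ≈ 0.527778, d = −0.75 ln(1 − 0.703704) = 0.912297 ≈ 0.912.
A–C: 15/36 sites differ → p ≈ 0.416667, d = −0.75 ln(1 − 0.555556) = 0.608198 ≈ 0.608.
B–C: 13/36 sites differ → p ≈ 0.361111, d = −0.75 ln(1 − 0.481481) = 0.492584 ≈ 0.493.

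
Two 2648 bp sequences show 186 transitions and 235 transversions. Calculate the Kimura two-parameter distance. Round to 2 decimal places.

P = 186/2648 ≈ 0.070242 and Q = 235/2648 ≈ 0.088746.
Under the Kimura two-parameter model, d = −½ ln(1 − 2P − Q) − ¼ ln(1 − 2Q).
1 − 2P − Q = 0.77077, giving −½ ln(0.77077) = 0.130183.
1 − 2Q = 0.822508, giving −¼ ln(0.822508) = 0.048849.
d = 0.130183 + 0.048849 = 0.179032.

0.18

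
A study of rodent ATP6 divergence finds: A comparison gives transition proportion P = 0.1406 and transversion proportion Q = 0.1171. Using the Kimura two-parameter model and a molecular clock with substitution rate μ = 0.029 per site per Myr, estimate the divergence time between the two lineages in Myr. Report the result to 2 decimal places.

5.53

Under the Kimura two-parameter model, d = −½ ln(1 − 2P − Q) − ¼ ln(1 − 2Q).
1 − 2P − Q = 0.6017, giving −½ ln(0.6017) = 0.253998.
1 − 2Q = 0.7658, giving −¼ ln(0.7658) = 0.066709.
d = 0.253998 + 0.066709 = 0.320707.
Under a molecular clock d = 2μt, so t = d/(2μ) = 0.320707 / (2 × 0.029) = 5.53 Myr.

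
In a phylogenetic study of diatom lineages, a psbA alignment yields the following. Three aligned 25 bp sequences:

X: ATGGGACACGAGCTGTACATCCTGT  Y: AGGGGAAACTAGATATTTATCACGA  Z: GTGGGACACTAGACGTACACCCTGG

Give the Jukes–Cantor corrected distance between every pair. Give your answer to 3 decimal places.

X–Y: 10/25 sites differ → p = 0.4, d = −0.75 ln(1 − 0.533333) = 0.571605 ≈ 0.572.
X–Z: 6/25 sites differ → p = 0.24, d = −0.75 ln(1 − 0.32) = 0.289247 ≈ 0.289.
Y–Z: 11/25 sites differ → p = 0.44, d = −0.75 ln(1 − 0.586667) = 0.662626 ≈ 0.663.

d(X,Y) = 0.572, d(X,Z) = 0.289, d(Y,Z) = 0.663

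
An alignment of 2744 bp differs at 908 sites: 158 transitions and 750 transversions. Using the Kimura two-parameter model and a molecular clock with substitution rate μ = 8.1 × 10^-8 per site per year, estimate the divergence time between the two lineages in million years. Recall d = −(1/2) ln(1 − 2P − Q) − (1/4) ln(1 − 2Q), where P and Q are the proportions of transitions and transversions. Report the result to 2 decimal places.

P = 158/2744 ≈ 0.05758 and Q = 750/2744 ≈ 0.273324.
Under the Kimura two-parameter model, d = −½ ln(1 − 2P − Q) − ¼ ln(1 − 2Q).
1 − 2P − Q = 0.611516, giving −½ ln(0.611516) = 0.245907.
1 − 2Q = 0.453352, giving −¼ ln(0.453352) = 0.197772.
d = 0.245907 + 0.197772 = 0.443679.
Under a molecular clock d = 2μt, so t = d/(2μ) = 0.443679 / (2 × 8.1 × 10^-8) = 2.74 million years.

2.74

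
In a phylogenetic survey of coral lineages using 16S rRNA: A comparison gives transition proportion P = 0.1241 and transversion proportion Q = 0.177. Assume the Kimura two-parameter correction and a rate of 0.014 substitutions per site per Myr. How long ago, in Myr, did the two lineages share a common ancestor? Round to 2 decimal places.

Under the Kimura two-parameter model, d = −½ ln(1 − 2P − Q) − ¼ ln(1 − 2Q).
1 − 2P − Q = 0.5748, giving −½ ln(0.5748) = 0.276867.
1 − 2Q = 0.646, giving −¼ ln(0.646) = 0.109239.
d = 0.276867 + 0.109239 = 0.386106.
Under a molecular clock d = 2μt, so t = d/(2μ) = 0.386106 / (2 × 0.014) = 13.79 Myr.

13.79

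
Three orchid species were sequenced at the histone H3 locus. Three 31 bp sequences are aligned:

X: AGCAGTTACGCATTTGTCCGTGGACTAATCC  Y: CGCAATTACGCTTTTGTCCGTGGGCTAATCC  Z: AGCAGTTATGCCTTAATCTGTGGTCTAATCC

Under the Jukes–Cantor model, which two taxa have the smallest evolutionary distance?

X and Y

X–Y: 4/31 differ, p = 0.129, d = 0.142.
X–Z: 6/31 differ, p = 0.194, d = 0.224.
Y–Z: 8/31 differ, p = 0.258, d = 0.316.
The smallest distance is between X and Y.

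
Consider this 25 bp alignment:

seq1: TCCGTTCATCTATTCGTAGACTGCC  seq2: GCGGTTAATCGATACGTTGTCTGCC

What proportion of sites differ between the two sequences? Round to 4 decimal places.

0.2800

The sequences differ at 7 of 25 positions (sites 1, 3, 7, 11, 14, 18, 20).
p = 7/25 = 0.2800.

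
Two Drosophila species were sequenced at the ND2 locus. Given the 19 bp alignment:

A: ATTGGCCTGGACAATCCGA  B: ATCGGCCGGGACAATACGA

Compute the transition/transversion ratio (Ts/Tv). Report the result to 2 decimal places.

Transitions are A↔G and C↔T; transversions are all other mismatches.
Transitions: 1. Transversions: 2.
R = 1/2 = 0.50.

0.50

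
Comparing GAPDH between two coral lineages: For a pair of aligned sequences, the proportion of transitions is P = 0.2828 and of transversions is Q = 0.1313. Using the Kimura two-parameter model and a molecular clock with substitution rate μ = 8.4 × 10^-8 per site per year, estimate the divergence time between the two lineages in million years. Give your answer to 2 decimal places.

4.01

Under the Kimura two-parameter model, d = −½ ln(1 − 2P − Q) − ¼ ln(1 − 2Q).
1 − 2P − Q = 0.3031, giving −½ ln(0.3031) = 0.596846.
1 − 2Q = 0.7374, giving −¼ ln(0.7374) = 0.076156.
d = 0.596846 + 0.076156 = 0.673002.
Under a molecular clock d = 2μt, so t = d/(2μ) = 0.673002 / (2 × 8.4 × 10^-8) = 4.01 million years.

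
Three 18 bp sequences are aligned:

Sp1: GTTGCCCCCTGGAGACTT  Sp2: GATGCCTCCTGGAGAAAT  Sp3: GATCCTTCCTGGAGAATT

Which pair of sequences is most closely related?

Sp2 and Sp3

Sp1–Sp2: 4/18 differ, p = 0.222, d = 0.264.
Sp1–Sp3: 5/18 differ, p = 0.278, d = 0.347.
Sp2–Sp3: 3/18 differ, p = 0.167, d = 0.188.
The smallest distance is between Sp2 and Sp3.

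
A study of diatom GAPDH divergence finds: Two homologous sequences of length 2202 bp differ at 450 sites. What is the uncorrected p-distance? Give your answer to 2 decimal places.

0.20

p = 450/2202 = 0.204359… ≈ 0.20 (to 2 d.p.).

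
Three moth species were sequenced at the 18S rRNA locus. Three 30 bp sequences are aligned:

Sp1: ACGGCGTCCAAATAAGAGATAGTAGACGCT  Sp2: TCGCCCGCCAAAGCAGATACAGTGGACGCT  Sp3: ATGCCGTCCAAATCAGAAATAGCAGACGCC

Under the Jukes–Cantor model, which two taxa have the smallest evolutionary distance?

Sp1 and Sp3

Sp1–Sp2: 9/30 differ, p = 0.300, d = 0.383.
Sp1–Sp3: 6/30 differ, p = 0.200, d = 0.233.
Sp2–Sp3: 10/30 differ, p = 0.333, d = 0.441.
The smallest distance is between Sp1 and Sp3.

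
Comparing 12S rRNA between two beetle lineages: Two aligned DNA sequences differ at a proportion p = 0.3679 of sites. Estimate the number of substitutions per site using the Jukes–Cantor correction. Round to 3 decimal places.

d = −(3/4) ln(1 − 4p/3) = −0.75 ln(1 − 0.490533) = −0.75 ln(0.509467)
  = −0.75 × (-0.674390) = 0.505793 substitutions/site.

0.506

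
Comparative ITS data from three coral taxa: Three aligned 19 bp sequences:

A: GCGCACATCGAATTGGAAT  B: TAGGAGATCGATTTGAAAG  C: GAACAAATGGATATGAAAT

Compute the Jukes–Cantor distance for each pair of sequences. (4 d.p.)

d(A,B) = 0.5068, d(A,C) = 0.5068, d(B,C) = 0.5068

A–B: 7/19 sites differ → p ≈ 0.368421, d = −0.75 ln(1 − 0.491228) = 0.506816 ≈ 0.5068.
A–C: 7/19 sites differ → p ≈ 0.368421, d = −0.75 ln(1 − 0.491228) = 0.506816 ≈ 0.5068.
B–C: 7/19 sites differ → p ≈ 0.368421, d = −0.75 ln(1 − 0.491228) = 0.506816 ≈ 0.5068.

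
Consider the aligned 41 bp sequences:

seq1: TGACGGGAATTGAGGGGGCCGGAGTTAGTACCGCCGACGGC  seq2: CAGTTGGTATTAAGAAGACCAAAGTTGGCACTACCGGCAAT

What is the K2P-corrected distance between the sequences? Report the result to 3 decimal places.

1.333

Of 41 sites, 18 differences are transitions and 2 are transversions, so P = 18/41 ≈ 0.439024 and Q = 2/41 ≈ 0.04878.
Under the Kimura two-parameter model, d = −½ ln(1 − 2P − Q) − ¼ ln(1 − 2Q).
1 − 2P − Q = 0.073172, giving −½ ln(0.073172) = 1.307471.
1 − 2Q = 0.90244, giving −¼ ln(0.90244) = 0.025663.
d = 1.307471 + 0.025663 = 1.333134.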